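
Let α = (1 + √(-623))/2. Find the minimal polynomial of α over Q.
m_α(x) = x^2 - x + 156

From 2α - 1 = √(-623), squaring gives (2α - 1)^2 = -623, i.e. 4α^2 - 4α + 1 = -623, so α^2 - α + (1 + 623)/4 = 0. Since -623 ≡ 1 (mod 4), (1 + 623)/4 = 156 ∈ Z. The polynomial x^2 - x + 156 has discriminant 1 - 4·(156) = -623, which is not a perfect square in Q (d = -623 is squarefree and ≠ 1), so x^2 - x + 156 is irreducible over Q. It is the minimal polynomial of α.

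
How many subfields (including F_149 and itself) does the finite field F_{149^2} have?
F_{149^2} has 2 subfields

The subfields of F_{p^n} are exactly the fields F_{p^d} for d | n (each is the fixed field of the unique index-d subgroup of Gal(F_{p^n}/F_p) ≅ Z/nZ). The divisors of n = 2 are {1, 2}, giving 2 subfields: F_{149^1}, F_{149^2}.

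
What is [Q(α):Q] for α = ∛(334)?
[Q(α):Q] = 3

The minimal polynomial of α is x^3 - 334, irreducible over Q since 334 is not a perfect cube (so x^3 - 334 has no rational root). Hence [Q(α):Q] = deg(m_α) = 3.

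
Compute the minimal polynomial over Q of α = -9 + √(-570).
m_α(x) = x^2 + 18x + 651

From α + 9 = √(-570), squaring gives (α + 9)^2 = -570, i.e. α^2 + 18α + 81 = -570, so α^2 + 18α + 651 = 0. The discriminant of x^2 + 18x + 651 is (18)^2 - 4·(651) = 324 - 2604 = -2280, and 4·(-570) is not a perfect square in Q since -570 is squarefree and ≠ 1. Hence x^2 + 18x + 651 is irreducible over Q and is the minimal polynomial of α.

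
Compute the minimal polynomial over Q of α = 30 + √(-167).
m_α(x) = x^2 - 60x + 1067

From α - 30 = √(-167), squaring gives (α - 30)^2 = -167, i.e. α^2 - 60α + 900 = -167, so α^2 - 60α + 1067 = 0. The discriminant of x^2 - 60x + 1067 is (-60)^2 - 4·(1067) = 3600 - 4268 = -668, and 4·(-167) is not a perfect square in Q since -167 is squarefree and ≠ 1. Hence x^2 - 60x + 1067 is irreducible over Q and is the minimal polynomial of α.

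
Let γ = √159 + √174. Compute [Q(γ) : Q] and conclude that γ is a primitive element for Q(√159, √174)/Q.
[Q(γ) : Q] = 4 (equivalently, Q(γ) = Q(√159, √174))

Obviously Q(γ) ⊆ Q(√159, √174), and [Q(√159, √174):Q] = 4 (since 159, 174 are distinct squarefree integers > 1 with 27666 not a perfect square). To show equality we compute the minimal polynomial of γ. From γ = √159 + √174: γ^2 = 159 + 2√(27666) + 174 = 333 + 2√(27666), so γ^2 - 333 = 2√(27666); squaring, (γ^2 - 333)^2 = 4·27666, i.e. γ^4 - 666γ^2 + 110889 - 110664 = 0, i.e. γ^4 - 666γ^2 + 225 = 0. So γ is a root of x^4 - 666x^2 + 225. This polynomial is irreducible over Q: it has no rational root (each ±√159 ± √174 is irrational), and any factorization into two quadratics over Q would force √(27666) ∈ Q (pairing opposite roots) or √159, √174 ∈ Q (other pairings), all impossible. Hence [Q(γ):Q] = 4 = [Q(√159, √174):Q], so Q(γ) = Q(√159, √174).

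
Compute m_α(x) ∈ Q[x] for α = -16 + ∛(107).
m_α(x) = x^3 + 48x^2 + 768x + 3989

Set β = α + 16 = ∛(107), so β^3 = 107. Then (α + 16)^3 - 107 = 0, i.e. α is a root of g(x) = (x + 16)^3 - 107 = x^3 + 48x^2 + 768x + 3989. Since g(x) = h(x + 16) where h(x) = x^3 - 107, and h is irreducible over Q (because 107 is not a perfect cube, so h has no rational root, and a monic cubic with no rational root is irreducible), g is also irreducible (irreducibility is preserved under the substitution x → x + 16). Hence m_α(x) = x^3 + 48x^2 + 768x + 3989.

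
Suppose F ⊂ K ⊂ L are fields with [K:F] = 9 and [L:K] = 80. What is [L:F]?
[L:F] = 720

The tower law says that for any tower of field extensions F ⊂ K ⊂ L with finite degrees, [L:F] = [L:K] · [K:F]. Here this gives [L:F] = 80 · 9 = 720.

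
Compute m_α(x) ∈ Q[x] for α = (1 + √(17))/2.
m_α(x) = x^2 - x - 4

From 2α - 1 = √(17), squaring gives (2α - 1)^2 = 17, i.e. 4α^2 - 4α + 1 = 17, so α^2 - α + (1 - 17)/4 = 0. Since 17 ≡ 1 (mod 4), (1 - 17)/4 = -4 ∈ Z. The polynomial x^2 - x - 4 has discriminant 1 - 4·(-4) = 17, which is not a perfect square in Q (d = 17 is squarefree and ≠ 1), so x^2 - x - 4 is irreducible over Q. It is the minimal polynomial of α.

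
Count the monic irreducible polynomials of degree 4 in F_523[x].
There are 18704460078 monic irreducible polynomials of degree 4 over F_523

Each element of F_{523^4} that lies in no proper subfield is a root of exactly one monic irreducible of degree 4 over F_523, and each such polynomial has 4 distinct roots in F_{523^4}. By Möbius inversion the count is N_523(4) = (1/4) Σ_{d|4} μ(4/d) · 523^d = (1/4)(μ(4)·523^1 + μ(2)·523^2 + μ(1)·523^4) = 74817840312/4 = 18704460078.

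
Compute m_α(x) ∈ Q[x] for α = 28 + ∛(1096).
m_α(x) = x^3 - 84x^2 + 2352x - 23048

Set β = α - 28 = ∛(1096), so β^3 = 1096. Then (α - 28)^3 - 1096 = 0, i.e. α is a root of g(x) = (x - 28)^3 - 1096 = x^3 - 84x^2 + 2352x - 23048. Since g(x) = h(x - 28) where h(x) = x^3 - 1096, and h is irreducible over Q (because 1096 is not a perfect cube, so h has no rational root, and a monic cubic with no rational root is irreducible), g is also irreducible (irreducibility is preserved under the substitution x → x - 28). Hence m_α(x) = x^3 - 84x^2 + 2352x - 23048.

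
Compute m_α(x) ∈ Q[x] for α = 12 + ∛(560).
m_α(x) = x^3 - 36x^2 + 432x - 2288

Set β = α - 12 = ∛(560), so β^3 = 560. Then (α - 12)^3 - 560 = 0, i.e. α is a root of g(x) = (x - 12)^3 - 560 = x^3 - 36x^2 + 432x - 2288. Since g(x) = h(x - 12) where h(x) = x^3 - 560, and h is irreducible over Q (because 560 is not a perfect cube, so h has no rational root, and a monic cubic with no rational root is irreducible), g is also irreducible (irreducibility is preserved under the substitution x → x - 12). Hence m_α(x) = x^3 - 36x^2 + 432x - 2288.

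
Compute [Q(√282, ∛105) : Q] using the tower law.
[Q(√282, ∛105) : Q] = 6

Let L = Q(√282, ∛105). Since Q(√282) ⊂ L and [Q(√282):Q] = 2, the tower law gives 2 | [L:Q]. Likewise Q(∛105) ⊂ L with [Q(∛105):Q] = 3 (because 105 is not a perfect cube), so 3 | [L:Q]. As gcd(2,3) = 1, [L:Q] is divisible by 6. Conversely L is generated over Q by √282 and ∛105, so [L:Q] ≤ 2·3 = 6. Therefore [Q(√282, ∛105) : Q] = 6.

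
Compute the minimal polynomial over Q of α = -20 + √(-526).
m_α(x) = x^2 + 40x + 926

From α + 20 = √(-526), squaring gives (α + 20)^2 = -526, i.e. α^2 + 40α + 400 = -526, so α^2 + 40α + 926 = 0. The discriminant of x^2 + 40x + 926 is (40)^2 - 4·(926) = 1600 - 3704 = -2104, and 4·(-526) is not a perfect square in Q since -526 is squarefree and ≠ 1. Hence x^2 + 40x + 926 is irreducible over Q and is the minimal polynomial of α.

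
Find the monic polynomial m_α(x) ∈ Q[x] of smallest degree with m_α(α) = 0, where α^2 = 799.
m_α(x) = x^2 - 799

α satisfies α^2 - 799 = 0, so x^2 - 799 annihilates α. Since d = 799 is squarefree and ≠ 1, it is not a perfect square in Q, so x^2 - 799 has no rational root and is therefore irreducible over Q (a degree-2 polynomial over a field is irreducible iff it has no root). Hence m_α(x) = x^2 - 799.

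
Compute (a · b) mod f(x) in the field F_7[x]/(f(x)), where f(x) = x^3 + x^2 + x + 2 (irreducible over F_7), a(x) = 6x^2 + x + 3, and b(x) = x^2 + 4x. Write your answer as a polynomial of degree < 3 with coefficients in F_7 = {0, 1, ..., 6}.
a · b ≡ 3x^2 + 2x + 4 (mod f(x))

Multiply in F_7[x]: a(x)·b(x) = (6x^2 + x + 3)·(x^2 + 4x) = 6x^4 + 4x^3 + 5x. This has degree ≥ 3, so divide by f(x) over F_7: 6x^4 + 4x^3 + 5x = (6x + 5)·(x^3 + x^2 + x + 2) + (3x^2 + 2x + 4). Hence a·b ≡ 3x^2 + 2x + 4 (mod f). (F_7[x]/(f) is a field with 7^3 = 343 elements since f is irreducible of degree 3.)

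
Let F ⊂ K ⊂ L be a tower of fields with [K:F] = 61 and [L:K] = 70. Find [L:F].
[L:F] = 4270

The tower law says that for any tower of field extensions F ⊂ K ⊂ L with finite degrees, [L:F] = [L:K] · [K:F]. Here this gives [L:F] = 70 · 61 = 4270.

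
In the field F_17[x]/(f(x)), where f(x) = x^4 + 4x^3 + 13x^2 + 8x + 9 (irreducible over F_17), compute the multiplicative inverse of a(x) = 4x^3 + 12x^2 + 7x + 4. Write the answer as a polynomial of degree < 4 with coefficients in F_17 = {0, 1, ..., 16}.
a(x)^(-1) ≡ 13x^3 + 10x^2 + 11x + 11 (mod f(x))

Since f is irreducible over F_17, F_17[x]/(f) is a field and a(x) ≠ 0 has an inverse. Apply the extended Euclidean algorithm to f(x) and a(x) in F_17[x]: f(x) = (13x + 13)·a(x) + (4x^2 + x + 8);  a(x) = (x + 7)·(4x^2 + x + 8) + (9x + 16);  (4x^2 + x + 8) = (8x + 1)·(9x + 16) + (9). The last nonzero remainder is the constant 9 = gcd(f, a) in F_17. Back-substituting through the division chain expresses 9 = s(x)·a(x) + t(x)·f(x) with s(x) ≡ 15x^3 + 5x^2 + 14x + 14 (mod f), so (15x^3 + 5x^2 + 14x + 14)·a(x) ≡ 9 (mod f). Multiplying by 9^(-1) ≡ 2 in F_17 gives a(x)^(-1) ≡ 2·(15x^3 + 5x^2 + 14x + 14) ≡ 13x^3 + 10x^2 + 11x + 11 (mod f). Check: (4x^3 + 12x^2 + 7x + 4)·(13x^3 + 10x^2 + 11x + 11) = x^6 + 9x^5 + 9x^3 + 11x^2 + 2x + 10 ≡ 1 (mod x^4 + 4x^3 + 13x^2 + 8x + 9).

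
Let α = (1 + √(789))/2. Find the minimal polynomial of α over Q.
m_α(x) = x^2 - x - 197

From 2α - 1 = √(789), squaring gives (2α - 1)^2 = 789, i.e. 4α^2 - 4α + 1 = 789, so α^2 - α + (1 - 789)/4 = 0. Since 789 ≡ 1 (mod 4), (1 - 789)/4 = -197 ∈ Z. The polynomial x^2 - x - 197 has discriminant 1 - 4·(-197) = 789, which is not a perfect square in Q (d = 789 is squarefree and ≠ 1), so x^2 - x - 197 is irreducible over Q. It is the minimal polynomial of α.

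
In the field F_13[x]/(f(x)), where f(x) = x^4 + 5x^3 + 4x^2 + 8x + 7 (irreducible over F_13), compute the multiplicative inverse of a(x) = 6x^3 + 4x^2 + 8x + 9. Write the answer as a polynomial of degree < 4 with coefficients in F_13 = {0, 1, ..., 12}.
a(x)^(-1) ≡ 3x^3 + x^2 + 4x + 6 (mod f(x))

Since f is irreducible over F_13, F_13[x]/(f) is a field and a(x) ≠ 0 has an inverse. Apply the extended Euclidean algorithm to f(x) and a(x) in F_13[x]: f(x) = (11x)·a(x) + (7x^2 + 7);  a(x) = (12x + 8)·(7x^2 + 7) + (2x + 5);  (7x^2 + 7) = (10x + 1)·(2x + 5) + (2). The last nonzero remainder is the constant 2 = gcd(f, a) in F_13. Back-substituting through the division chain expresses 2 = s(x)·a(x) + t(x)·f(x) with s(x) ≡ 6x^3 + 2x^2 + 8x + 12 (mod f), so (6x^3 + 2x^2 + 8x + 12)·a(x) ≡ 2 (mod f). Multiplying by 2^(-1) ≡ 7 in F_13 gives a(x)^(-1) ≡ 7·(6x^3 + 2x^2 + 8x + 12) ≡ 3x^3 + x^2 + 4x + 6 (mod f). Check: (6x^3 + 4x^2 + 8x + 9)·(3x^3 + x^2 + 4x + 6) = 5x^6 + 5x^5 + 9x^3 + 6x + 2 ≡ 1 (mod x^4 + 5x^3 + 4x^2 + 8x + 7).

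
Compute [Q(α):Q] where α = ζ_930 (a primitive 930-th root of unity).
[Q(α):Q] = 240

The minimal polynomial of ζ_930 over Q is the 930-th cyclotomic polynomial Φ_930(x), which is irreducible over Q and has degree φ(930) = 240. Hence [Q(α):Q] = φ(930) = 240.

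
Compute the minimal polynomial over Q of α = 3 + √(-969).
m_α(x) = x^2 - 6x + 978

From α - 3 = √(-969), squaring gives (α - 3)^2 = -969, i.e. α^2 - 6α + 9 = -969, so α^2 - 6α + 978 = 0. The discriminant of x^2 - 6x + 978 is (-6)^2 - 4·(978) = 36 - 3912 = -3876, and 4·(-969) is not a perfect square in Q since -969 is squarefree and ≠ 1. Hence x^2 - 6x + 978 is irreducible over Q and is the minimal polynomial of α.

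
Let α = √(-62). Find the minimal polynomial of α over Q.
m_α(x) = x^2 + 62

α satisfies α^2 + 62 = 0, so x^2 + 62 annihilates α. Since d = -62 is squarefree and ≠ 1, it is not a perfect square in Q, so x^2 + 62 has no rational root and is therefore irreducible over Q (a degree-2 polynomial over a field is irreducible iff it has no root). Hence m_α(x) = x^2 + 62.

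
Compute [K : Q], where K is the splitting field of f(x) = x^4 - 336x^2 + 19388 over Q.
[K : Q] = 4

Solving the quadratic in x^2: x^2 = (336 ± √(336^2 - 4·19388))/2 = (336 ± √35344)/2 = (336 ± 188)/2, giving x^2 = 262 or x^2 = 74. So f(x) = (x^2 - 262)(x^2 - 74) and the roots of f are ±√262, ±√74. Hence the splitting field is K = Q(√262, √74). Since 262 and 74 are distinct squarefree integers > 1, their product 19388 is not a perfect square, so √74 ∉ Q(√262). By the tower law [K:Q] = [Q(√262,√74):Q(√262)] · [Q(√262):Q] = 2 · 2 = 4.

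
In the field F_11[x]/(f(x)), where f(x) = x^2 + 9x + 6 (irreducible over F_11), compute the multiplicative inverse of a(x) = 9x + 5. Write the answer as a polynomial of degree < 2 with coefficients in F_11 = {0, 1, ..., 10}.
a(x)^(-1) ≡ 5x + 8 (mod f(x))

Since f is irreducible over F_11, F_11[x]/(f) is a field and a(x) ≠ 0 has an inverse. Apply the extended Euclidean algorithm to f(x) and a(x) in F_11[x]: f(x) = (5x + 8)·a(x) + (10). The last nonzero remainder is the constant 10 = gcd(f, a) in F_11. Back-substituting through the division chain expresses 10 = s(x)·a(x) + t(x)·f(x) with s(x) ≡ 6x + 3 (mod f), so (6x + 3)·a(x) ≡ 10 (mod f). Multiplying by 10^(-1) ≡ 10 in F_11 gives a(x)^(-1) ≡ 10·(6x + 3) ≡ 5x + 8 (mod f). Check: (9x + 5)·(5x + 8) = x^2 + 9x + 7 ≡ 1 (mod x^2 + 9x + 6).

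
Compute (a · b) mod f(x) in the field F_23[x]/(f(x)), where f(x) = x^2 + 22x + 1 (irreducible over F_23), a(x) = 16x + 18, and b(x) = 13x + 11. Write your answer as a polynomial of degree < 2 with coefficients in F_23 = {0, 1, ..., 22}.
a · b ≡ 20x + 13 (mod f(x))

Multiply in F_23[x]: a(x)·b(x) = (16x + 18)·(13x + 11) = x^2 + 19x + 14. This has degree ≥ 2, so divide by f(x) over F_23: x^2 + 19x + 14 = (1)·(x^2 + 22x + 1) + (20x + 13). Hence a·b ≡ 20x + 13 (mod f). (F_23[x]/(f) is a field with 23^2 = 529 elements since f is irreducible of degree 2.)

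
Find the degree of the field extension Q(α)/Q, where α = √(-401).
[Q(α):Q] = 2

[Q(α):Q] equals the degree of the minimal polynomial of α. Here α^2 = -401 and x^2 + 401 is irreducible (d = -401 is squarefree, ≠ 1, hence not a square), so deg(m_α) = 2. Thus [Q(α):Q] = 2.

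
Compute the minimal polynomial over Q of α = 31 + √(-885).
m_α(x) = x^2 - 62x + 1846

From α - 31 = √(-885), squaring gives (α - 31)^2 = -885, i.e. α^2 - 62α + 961 = -885, so α^2 - 62α + 1846 = 0. The discriminant of x^2 - 62x + 1846 is (-62)^2 - 4·(1846) = 3844 - 7384 = -3540, and 4·(-885) is not a perfect square in Q since -885 is squarefree and ≠ 1. Hence x^2 - 62x + 1846 is irreducible over Q and is the minimal polynomial of α.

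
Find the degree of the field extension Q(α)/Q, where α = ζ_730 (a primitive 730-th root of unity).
[Q(α):Q] = 288

The minimal polynomial of ζ_730 over Q is the 730-th cyclotomic polynomial Φ_730(x), which is irreducible over Q and has degree φ(730) = 288. Hence [Q(α):Q] = φ(730) = 288.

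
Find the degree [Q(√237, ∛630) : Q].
[Q(√237, ∛630) : Q] = 6

Let L = Q(√237, ∛630). Since Q(√237) ⊂ L and [Q(√237):Q] = 2, the tower law gives 2 | [L:Q]. Likewise Q(∛630) ⊂ L with [Q(∛630):Q] = 3 (because 630 is not a perfect cube), so 3 | [L:Q]. As gcd(2,3) = 1, [L:Q] is divisible by 6. Conversely L is generated over Q by √237 and ∛630, so [L:Q] ≤ 2·3 = 6. Therefore [Q(√237, ∛630) : Q] = 6.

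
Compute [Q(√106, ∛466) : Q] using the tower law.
[Q(√106, ∛466) : Q] = 6

Let L = Q(√106, ∛466). Since Q(√106) ⊂ L and [Q(√106):Q] = 2, the tower law gives 2 | [L:Q]. Likewise Q(∛466) ⊂ L with [Q(∛466):Q] = 3 (because 466 is not a perfect cube), so 3 | [L:Q]. As gcd(2,3) = 1, [L:Q] is divisible by 6. Conversely L is generated over Q by √106 and ∛466, so [L:Q] ≤ 2·3 = 6. Therefore [Q(√106, ∛466) : Q] = 6.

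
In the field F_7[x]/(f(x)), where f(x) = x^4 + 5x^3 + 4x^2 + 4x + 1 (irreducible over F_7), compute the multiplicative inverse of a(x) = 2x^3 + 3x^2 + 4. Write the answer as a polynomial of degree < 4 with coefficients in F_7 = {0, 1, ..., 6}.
a(x)^(-1) ≡ 3x^3 + x^2 + 6x + 6 (mod f(x))

Since f is irreducible over F_7, F_7[x]/(f) is a field and a(x) ≠ 0 has an inverse. Apply the extended Euclidean algorithm to f(x) and a(x) in F_7[x]: f(x) = (4x)·a(x) + (4x^2 + 2x + 1);  a(x) = (4x + 4)·(4x^2 + 2x + 1) + (2x);  (4x^2 + 2x + 1) = (2x + 1)·(2x) + (1). The last nonzero remainder is the constant 1 = gcd(f, a) in F_7. Back-substituting through the division chain expresses 1 = s(x)·a(x) + t(x)·f(x) with s(x) ≡ 3x^3 + x^2 + 6x + 6 (mod f), so a(x)^(-1) ≡ s(x) = 3x^3 + x^2 + 6x + 6 (mod f). Check: (2x^3 + 3x^2 + 4)·(3x^3 + x^2 + 6x + 6) = 6x^6 + 4x^5 + x^4 + x^2 + 3x + 3 ≡ 1 (mod x^4 + 5x^3 + 4x^2 + 4x + 1).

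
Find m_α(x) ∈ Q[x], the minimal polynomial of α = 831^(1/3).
m_α(x) = x^3 - 831

α satisfies α^3 = 831, so x^3 - 831 annihilates α. By the rational root test, a rational root p/q (in lowest terms) of x^3 - 831 would satisfy p^3 = 831 q^3, forcing q = 1 and p^3 = 831; but 831 is not a perfect cube, contradiction. A monic cubic over Q with no rational root is irreducible (any nontrivial factorization would include a linear factor). Hence x^3 - 831 is the minimal polynomial of α, and in particular [Q(α):Q] = 3.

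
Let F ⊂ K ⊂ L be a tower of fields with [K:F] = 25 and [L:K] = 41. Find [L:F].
[L:F] = 1025

The tower law says that for any tower of field extensions F ⊂ K ⊂ L with finite degrees, [L:F] = [L:K] · [K:F]. Here this gives [L:F] = 41 · 25 = 1025.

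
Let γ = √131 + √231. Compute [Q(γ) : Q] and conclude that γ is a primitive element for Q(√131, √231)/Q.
[Q(γ) : Q] = 4 (equivalently, Q(γ) = Q(√131, √231))

Obviously Q(γ) ⊆ Q(√131, √231), and [Q(√131, √231):Q] = 4 (since 131, 231 are distinct squarefree integers > 1 with 30261 not a perfect square). To show equality we compute the minimal polynomial of γ. From γ = √131 + √231: γ^2 = 131 + 2√(30261) + 231 = 362 + 2√(30261), so γ^2 - 362 = 2√(30261); squaring, (γ^2 - 362)^2 = 4·30261, i.e. γ^4 - 724γ^2 + 131044 - 121044 = 0, i.e. γ^4 - 724γ^2 + 10000 = 0. So γ is a root of x^4 - 724x^2 + 10000. This polynomial is irreducible over Q: it has no rational root (each ±√131 ± √231 is irrational), and any factorization into two quadratics over Q would force √(30261) ∈ Q (pairing opposite roots) or √131, √231 ∈ Q (other pairings), all impossible. Hence [Q(γ):Q] = 4 = [Q(√131, √231):Q], so Q(γ) = Q(√131, √231).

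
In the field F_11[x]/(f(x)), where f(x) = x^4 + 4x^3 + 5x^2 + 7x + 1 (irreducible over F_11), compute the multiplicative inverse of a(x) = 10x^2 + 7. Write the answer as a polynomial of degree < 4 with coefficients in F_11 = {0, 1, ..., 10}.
a(x)^(-1) ≡ 3x^3 + 10x + 5 (mod f(x))

Since f is irreducible over F_11, F_11[x]/(f) is a field and a(x) ≠ 0 has an inverse. Apply the extended Euclidean algorithm to f(x) and a(x) in F_11[x]: f(x) = (10x^2 + 7x + 10)·a(x) + (2x + 8);  a(x) = (5x + 2)·(2x + 8) + (2). The last nonzero remainder is the constant 2 = gcd(f, a) in F_11. Back-substituting through the division chain expresses 2 = s(x)·a(x) + t(x)·f(x) with s(x) ≡ 6x^3 + 9x + 10 (mod f), so (6x^3 + 9x + 10)·a(x) ≡ 2 (mod f). Multiplying by 2^(-1) ≡ 6 in F_11 gives a(x)^(-1) ≡ 6·(6x^3 + 9x + 10) ≡ 3x^3 + 10x + 5 (mod f). Check: (10x^2 + 7)·(3x^3 + 10x + 5) = 8x^5 + 6x^2 + 4x + 2 ≡ 1 (mod x^4 + 4x^3 + 5x^2 + 7x + 1).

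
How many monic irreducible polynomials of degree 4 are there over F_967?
There are 218597625708 monic irreducible polynomials of degree 4 over F_967

Each element of F_{967^4} that lies in no proper subfield is a root of exactly one monic irreducible of degree 4 over F_967, and each such polynomial has 4 distinct roots in F_{967^4}. By Möbius inversion the count is N_967(4) = (1/4) Σ_{d|4} μ(4/d) · 967^d = (1/4)(μ(4)·967^1 + μ(2)·967^2 + μ(1)·967^4) = 874390502832/4 = 218597625708.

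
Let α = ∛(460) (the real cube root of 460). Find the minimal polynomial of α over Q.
m_α(x) = x^3 - 460

α satisfies α^3 = 460, so x^3 - 460 annihilates α. By the rational root test, a rational root p/q (in lowest terms) of x^3 - 460 would satisfy p^3 = 460 q^3, forcing q = 1 and p^3 = 460; but 460 is not a perfect cube, contradiction. A monic cubic over Q with no rational root is irreducible (any nontrivial factorization would include a linear factor). Hence x^3 - 460 is the minimal polynomial of α, and in particular [Q(α):Q] = 3.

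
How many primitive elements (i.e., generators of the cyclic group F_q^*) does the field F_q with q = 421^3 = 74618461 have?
There are φ(74618460) = 17055360 primitive elements

F_q^* is cyclic of order q - 1 = 74618460. A cyclic group of order m has exactly φ(m) generators. Here m = 74618460 = 2^2 · 3^2 · 5 · 7 · 59221, so the number of primitive elements is φ(74618460) = 17055360.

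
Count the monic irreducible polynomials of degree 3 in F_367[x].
There are 16476832 monic irreducible polynomials of degree 3 over F_367

Each element of F_{367^3} that lies in no proper subfield is a root of exactly one monic irreducible of degree 3 over F_367, and each such polynomial has 3 distinct roots in F_{367^3}. By Möbius inversion the count is N_367(3) = (1/3) Σ_{d|3} μ(3/d) · 367^d = (1/3)(μ(3)·367^1 + μ(1)·367^3) = 49430496/3 = 16476832.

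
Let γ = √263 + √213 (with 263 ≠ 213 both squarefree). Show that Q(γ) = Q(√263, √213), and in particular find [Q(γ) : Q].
[Q(γ) : Q] = 4 (equivalently, Q(γ) = Q(√263, √213))

Obviously Q(γ) ⊆ Q(√263, √213), and [Q(√263, √213):Q] = 4 (since 263, 213 are distinct squarefree integers > 1 with 56019 not a perfect square). To show equality we compute the minimal polynomial of γ. From γ = √263 + √213: γ^2 = 263 + 2√(56019) + 213 = 476 + 2√(56019), so γ^2 - 476 = 2√(56019); squaring, (γ^2 - 476)^2 = 4·56019, i.e. γ^4 - 952γ^2 + 226576 - 224076 = 0, i.e. γ^4 - 952γ^2 + 2500 = 0. So γ is a root of x^4 - 952x^2 + 2500. This polynomial is irreducible over Q: it has no rational root (each ±√263 ± √213 is irrational), and any factorization into two quadratics over Q would force √(56019) ∈ Q (pairing opposite roots) or √263, √213 ∈ Q (other pairings), all impossible. Hence [Q(γ):Q] = 4 = [Q(√263, √213):Q], so Q(γ) = Q(√263, √213).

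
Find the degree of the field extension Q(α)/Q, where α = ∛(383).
[Q(α):Q] = 3

The minimal polynomial of α is x^3 - 383, irreducible over Q since 383 is not a perfect cube (so x^3 - 383 has no rational root). Hence [Q(α):Q] = deg(m_α) = 3.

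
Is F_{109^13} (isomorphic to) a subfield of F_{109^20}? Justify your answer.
No: F_{109^13} is not a subfield of F_{109^20}

F_{p^m} embeds in F_{p^n} iff m | n. Here 13 ∤ 20 (since 20 = 1·13 + 7 with remainder 7 ≠ 0), so F_{109^13} is not a subfield of F_{109^20}. Equivalently: if it were, the tower law would give 13 = [F_{109^13}:F_109] dividing [F_{109^20}:F_109] = 20, contradiction.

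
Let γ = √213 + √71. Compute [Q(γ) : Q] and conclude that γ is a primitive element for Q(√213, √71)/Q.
[Q(γ) : Q] = 4 (equivalently, Q(γ) = Q(√213, √71))

Obviously Q(γ) ⊆ Q(√213, √71), and [Q(√213, √71):Q] = 4 (since 213, 71 are distinct squarefree integers > 1 with 15123 not a perfect square). To show equality we compute the minimal polynomial of γ. From γ = √213 + √71: γ^2 = 213 + 2√(15123) + 71 = 284 + 2√(15123), so γ^2 - 284 = 2√(15123); squaring, (γ^2 - 284)^2 = 4·15123, i.e. γ^4 - 568γ^2 + 80656 - 60492 = 0, i.e. γ^4 - 568γ^2 + 20164 = 0. So γ is a root of x^4 - 568x^2 + 20164. This polynomial is irreducible over Q: it has no rational root (each ±√213 ± √71 is irrational), and any factorization into two quadratics over Q would force √(15123) ∈ Q (pairing opposite roots) or √213, √71 ∈ Q (other pairings), all impossible. Hence [Q(γ):Q] = 4 = [Q(√213, √71):Q], so Q(γ) = Q(√213, √71).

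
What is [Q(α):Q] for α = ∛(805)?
[Q(α):Q] = 3

The minimal polynomial of α is x^3 - 805, irreducible over Q since 805 is not a perfect cube (so x^3 - 805 has no rational root). Hence [Q(α):Q] = deg(m_α) = 3.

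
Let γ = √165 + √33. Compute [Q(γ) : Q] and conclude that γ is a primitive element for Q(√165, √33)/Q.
[Q(γ) : Q] = 4 (equivalently, Q(γ) = Q(√165, √33))

Obviously Q(γ) ⊆ Q(√165, √33), and [Q(√165, √33):Q] = 4 (since 165, 33 are distinct squarefree integers > 1 with 5445 not a perfect square). To show equality we compute the minimal polynomial of γ. From γ = √165 + √33: γ^2 = 165 + 2√(5445) + 33 = 198 + 2√(5445), so γ^2 - 198 = 2√(5445); squaring, (γ^2 - 198)^2 = 4·5445, i.e. γ^4 - 396γ^2 + 39204 - 21780 = 0, i.e. γ^4 - 396γ^2 + 17424 = 0. So γ is a root of x^4 - 396x^2 + 17424. This polynomial is irreducible over Q: it has no rational root (each ±√165 ± √33 is irrational), and any factorization into two quadratics over Q would force √(5445) ∈ Q (pairing opposite roots) or √165, √33 ∈ Q (other pairings), all impossible. Hence [Q(γ):Q] = 4 = [Q(√165, √33):Q], so Q(γ) = Q(√165, √33).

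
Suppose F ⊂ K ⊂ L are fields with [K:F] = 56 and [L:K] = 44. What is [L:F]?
[L:F] = 2464

The tower law says that for any tower of field extensions F ⊂ K ⊂ L with finite degrees, [L:F] = [L:K] · [K:F]. Here this gives [L:F] = 44 · 56 = 2464.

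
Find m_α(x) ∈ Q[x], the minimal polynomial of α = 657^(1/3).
m_α(x) = x^3 - 657

α satisfies α^3 = 657, so x^3 - 657 annihilates α. By the rational root test, a rational root p/q (in lowest terms) of x^3 - 657 would satisfy p^3 = 657 q^3, forcing q = 1 and p^3 = 657; but 657 is not a perfect cube, contradiction. A monic cubic over Q with no rational root is irreducible (any nontrivial factorization would include a linear factor). Hence x^3 - 657 is the minimal polynomial of α, and in particular [Q(α):Q] = 3.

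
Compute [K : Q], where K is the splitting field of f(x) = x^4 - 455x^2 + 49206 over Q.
[K : Q] = 4

Solving the quadratic in x^2: x^2 = (455 ± √(455^2 - 4·49206))/2 = (455 ± √10201)/2 = (455 ± 101)/2, giving x^2 = 177 or x^2 = 278. So f(x) = (x^2 - 177)(x^2 - 278) and the roots of f are ±√177, ±√278. Hence the splitting field is K = Q(√177, √278). Since 177 and 278 are distinct squarefree integers > 1, their product 49206 is not a perfect square, so √278 ∉ Q(√177). By the tower law [K:Q] = [Q(√177,√278):Q(√177)] · [Q(√177):Q] = 2 · 2 = 4.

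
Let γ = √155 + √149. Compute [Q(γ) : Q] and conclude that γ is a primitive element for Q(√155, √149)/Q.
[Q(γ) : Q] = 4 (equivalently, Q(γ) = Q(√155, √149))

Obviously Q(γ) ⊆ Q(√155, √149), and [Q(√155, √149):Q] = 4 (since 155, 149 are distinct squarefree integers > 1 with 23095 not a perfect square). To show equality we compute the minimal polynomial of γ. From γ = √155 + √149: γ^2 = 155 + 2√(23095) + 149 = 304 + 2√(23095), so γ^2 - 304 = 2√(23095); squaring, (γ^2 - 304)^2 = 4·23095, i.e. γ^4 - 608γ^2 + 92416 - 92380 = 0, i.e. γ^4 - 608γ^2 + 36 = 0. So γ is a root of x^4 - 608x^2 + 36. This polynomial is irreducible over Q: it has no rational root (each ±√155 ± √149 is irrational), and any factorization into two quadratics over Q would force √(23095) ∈ Q (pairing opposite roots) or √155, √149 ∈ Q (other pairings), all impossible. Hence [Q(γ):Q] = 4 = [Q(√155, √149):Q], so Q(γ) = Q(√155, √149).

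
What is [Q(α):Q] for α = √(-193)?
[Q(α):Q] = 2

[Q(α):Q] equals the degree of the minimal polynomial of α. Here α^2 = -193 and x^2 + 193 is irreducible (d = -193 is squarefree, ≠ 1, hence not a square), so deg(m_α) = 2. Thus [Q(α):Q] = 2.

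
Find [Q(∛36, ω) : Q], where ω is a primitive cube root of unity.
[Q(∛36, ω) : Q] = 6

[Q(∛36):Q] = 3 (min poly x^3 - 36, irreducible since 36 is not a perfect cube). [Q(ω):Q] = 2 (min poly x^2 + x + 1). Since Q(∛36) ⊂ R and ω ∉ R, we have ω ∉ Q(∛36), so x^2 + x + 1 remains irreducible over Q(∛36) and [Q(∛36, ω) : Q(∛36)] = 2. By the tower law, [Q(∛36, ω) : Q] = 3 · 2 = 6. (In fact Q(∛36, ω) is the splitting field of x^3 - 36 over Q.)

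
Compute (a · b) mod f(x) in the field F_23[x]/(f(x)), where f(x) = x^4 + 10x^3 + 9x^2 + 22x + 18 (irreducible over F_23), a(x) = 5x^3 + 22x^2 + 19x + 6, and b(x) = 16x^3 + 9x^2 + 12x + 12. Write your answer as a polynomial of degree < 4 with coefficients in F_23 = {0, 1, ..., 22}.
a · b ≡ 9x^3 + 11x^2 + 18x + 20 (mod f(x))

Multiply in F_23[x]: a(x)·b(x) = (5x^3 + 22x^2 + 19x + 6)·(16x^3 + 9x^2 + 12x + 12) = 11x^6 + 6x^5 + 10x^4 + 16x^3 + 17x^2 + x + 3. This has degree ≥ 4, so divide by f(x) over F_23: 11x^6 + 6x^5 + 10x^4 + 16x^3 + 17x^2 + x + 3 = (11x^2 + 11x + 8)·(x^4 + 10x^3 + 9x^2 + 22x + 18) + (9x^3 + 11x^2 + 18x + 20). Hence a·b ≡ 9x^3 + 11x^2 + 18x + 20 (mod f). (F_23[x]/(f) is a field with 23^4 = 279841 elements since f is irreducible of degree 4.)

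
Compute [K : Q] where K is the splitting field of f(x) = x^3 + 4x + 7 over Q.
[K : Q] = 6

By the rational root test, any rational root of the monic integer polynomial f(x) = x^3 + 4x + 7 must be an integer dividing the constant term 7, i.e. one of ±{1, 7}. Evaluating: f(1) = 12, f(-1) = 2, f(7) = 378, f(-7) = -364; none is 0, so f has no rational root and is therefore irreducible over Q (a cubic with no linear factor over a field is irreducible). For an irreducible cubic, the Galois group is A_3 or S_3 according as the discriminant disc(f) = -4a^3 - 27b^2 = -4·(4)^3 - 27·(7)^2 = -1579 is or is not a square in Q. Here disc(f) = -1579 is not a perfect square in Q, so the Galois group of f over Q is not contained in A_3 and must be all of S_3. The splitting field has degree |S_3| = 6 over Q, so [K : Q] = 6.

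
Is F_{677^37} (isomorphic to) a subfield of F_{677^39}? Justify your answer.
No: F_{677^37} is not a subfield of F_{677^39}

F_{p^m} embeds in F_{p^n} iff m | n. Here 37 ∤ 39 (since 39 = 1·37 + 2 with remainder 2 ≠ 0), so F_{677^37} is not a subfield of F_{677^39}. Equivalently: if it were, the tower law would give 37 = [F_{677^37}:F_677] dividing [F_{677^39}:F_677] = 39, contradiction.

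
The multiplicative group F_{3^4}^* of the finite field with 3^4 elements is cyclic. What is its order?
|F_{3^4}^*| = 80

F_{3^4} has 3^4 = 81 elements; its multiplicative group consists of all nonzero elements, so |F_{3^4}^*| = 81 - 1 = 80. (It is cyclic since any finite subgroup of the multiplicative group of a field is cyclic.)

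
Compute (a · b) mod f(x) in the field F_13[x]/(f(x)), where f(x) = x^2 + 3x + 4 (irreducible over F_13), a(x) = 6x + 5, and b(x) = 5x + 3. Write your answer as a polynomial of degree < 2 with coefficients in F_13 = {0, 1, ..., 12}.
a · b ≡ 5x + 12 (mod f(x))

Multiply in F_13[x]: a(x)·b(x) = (6x + 5)·(5x + 3) = 4x^2 + 4x + 2. This has degree ≥ 2, so divide by f(x) over F_13: 4x^2 + 4x + 2 = (4)·(x^2 + 3x + 4) + (5x + 12). Hence a·b ≡ 5x + 12 (mod f). (F_13[x]/(f) is a field with 13^2 = 169 elements since f is irreducible of degree 2.)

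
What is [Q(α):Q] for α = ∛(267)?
[Q(α):Q] = 3

The minimal polynomial of α is x^3 - 267, irreducible over Q since 267 is not a perfect cube (so x^3 - 267 has no rational root). Hence [Q(α):Q] = deg(m_α) = 3.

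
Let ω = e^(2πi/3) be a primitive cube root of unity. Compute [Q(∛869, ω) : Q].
[Q(∛869, ω) : Q] = 6

[Q(∛869):Q] = 3 (min poly x^3 - 869, irreducible since 869 is not a perfect cube). [Q(ω):Q] = 2 (min poly x^2 + x + 1). Since Q(∛869) ⊂ R and ω ∉ R, we have ω ∉ Q(∛869), so x^2 + x + 1 remains irreducible over Q(∛869) and [Q(∛869, ω) : Q(∛869)] = 2. By the tower law, [Q(∛869, ω) : Q] = 3 · 2 = 6. (In fact Q(∛869, ω) is the splitting field of x^3 - 869 over Q.)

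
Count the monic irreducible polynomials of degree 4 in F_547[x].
There are 22381431618 monic irreducible polynomials of degree 4 over F_547

Each element of F_{547^4} that lies in no proper subfield is a root of exactly one monic irreducible of degree 4 over F_547, and each such polynomial has 4 distinct roots in F_{547^4}. By Möbius inversion the count is N_547(4) = (1/4) Σ_{d|4} μ(4/d) · 547^d = (1/4)(μ(4)·547^1 + μ(2)·547^2 + μ(1)·547^4) = 89525726472/4 = 22381431618.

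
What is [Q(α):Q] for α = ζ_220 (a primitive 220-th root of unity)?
[Q(α):Q] = 80

The minimal polynomial of ζ_220 over Q is the 220-th cyclotomic polynomial Φ_220(x), which is irreducible over Q and has degree φ(220) = 80. Hence [Q(α):Q] = φ(220) = 80.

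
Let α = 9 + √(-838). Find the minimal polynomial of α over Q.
m_α(x) = x^2 - 18x + 919

From α - 9 = √(-838), squaring gives (α - 9)^2 = -838, i.e. α^2 - 18α + 81 = -838, so α^2 - 18α + 919 = 0. The discriminant of x^2 - 18x + 919 is (-18)^2 - 4·(919) = 324 - 3676 = -3352, and 4·(-838) is not a perfect square in Q since -838 is squarefree and ≠ 1. Hence x^2 - 18x + 919 is irreducible over Q and is the minimal polynomial of α.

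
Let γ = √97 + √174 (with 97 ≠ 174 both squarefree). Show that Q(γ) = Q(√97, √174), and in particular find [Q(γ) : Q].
[Q(γ) : Q] = 4 (equivalently, Q(γ) = Q(√97, √174))

Obviously Q(γ) ⊆ Q(√97, √174), and [Q(√97, √174):Q] = 4 (since 97, 174 are distinct squarefree integers > 1 with 16878 not a perfect square). To show equality we compute the minimal polynomial of γ. From γ = √97 + √174: γ^2 = 97 + 2√(16878) + 174 = 271 + 2√(16878), so γ^2 - 271 = 2√(16878); squaring, (γ^2 - 271)^2 = 4·16878, i.e. γ^4 - 542γ^2 + 73441 - 67512 = 0, i.e. γ^4 - 542γ^2 + 5929 = 0. So γ is a root of x^4 - 542x^2 + 5929. This polynomial is irreducible over Q: it has no rational root (each ±√97 ± √174 is irrational), and any factorization into two quadratics over Q would force √(16878) ∈ Q (pairing opposite roots) or √97, √174 ∈ Q (other pairings), all impossible. Hence [Q(γ):Q] = 4 = [Q(√97, √174):Q], so Q(γ) = Q(√97, √174).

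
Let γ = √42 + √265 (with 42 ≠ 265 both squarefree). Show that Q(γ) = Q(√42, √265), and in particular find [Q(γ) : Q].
[Q(γ) : Q] = 4 (equivalently, Q(γ) = Q(√42, √265))

Obviously Q(γ) ⊆ Q(√42, √265), and [Q(√42, √265):Q] = 4 (since 42, 265 are distinct squarefree integers > 1 with 11130 not a perfect square). To show equality we compute the minimal polynomial of γ. From γ = √42 + √265: γ^2 = 42 + 2√(11130) + 265 = 307 + 2√(11130), so γ^2 - 307 = 2√(11130); squaring, (γ^2 - 307)^2 = 4·11130, i.e. γ^4 - 614γ^2 + 94249 - 44520 = 0, i.e. γ^4 - 614γ^2 + 49729 = 0. So γ is a root of x^4 - 614x^2 + 49729. This polynomial is irreducible over Q: it has no rational root (each ±√42 ± √265 is irrational), and any factorization into two quadratics over Q would force √(11130) ∈ Q (pairing opposite roots) or √42, √265 ∈ Q (other pairings), all impossible. Hence [Q(γ):Q] = 4 = [Q(√42, √265):Q], so Q(γ) = Q(√42, √265).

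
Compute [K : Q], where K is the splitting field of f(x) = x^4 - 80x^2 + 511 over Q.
[K : Q] = 4

Solving the quadratic in x^2: x^2 = (80 ± √(80^2 - 4·511))/2 = (80 ± √4356)/2 = (80 ± 66)/2, giving x^2 = 7 or x^2 = 73. So f(x) = (x^2 - 7)(x^2 - 73) and the roots of f are ±√7, ±√73. Hence the splitting field is K = Q(√7, √73). Since 7 and 73 are distinct squarefree integers > 1, their product 511 is not a perfect square, so √73 ∉ Q(√7). By the tower law [K:Q] = [Q(√7,√73):Q(√7)] · [Q(√7):Q] = 2 · 2 = 4.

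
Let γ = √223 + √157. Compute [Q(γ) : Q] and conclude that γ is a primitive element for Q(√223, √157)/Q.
[Q(γ) : Q] = 4 (equivalently, Q(γ) = Q(√223, √157))

Obviously Q(γ) ⊆ Q(√223, √157), and [Q(√223, √157):Q] = 4 (since 223, 157 are distinct squarefree integers > 1 with 35011 not a perfect square). To show equality we compute the minimal polynomial of γ. From γ = √223 + √157: γ^2 = 223 + 2√(35011) + 157 = 380 + 2√(35011), so γ^2 - 380 = 2√(35011); squaring, (γ^2 - 380)^2 = 4·35011, i.e. γ^4 - 760γ^2 + 144400 - 140044 = 0, i.e. γ^4 - 760γ^2 + 4356 = 0. So γ is a root of x^4 - 760x^2 + 4356. This polynomial is irreducible over Q: it has no rational root (each ±√223 ± √157 is irrational), and any factorization into two quadratics over Q would force √(35011) ∈ Q (pairing opposite roots) or √223, √157 ∈ Q (other pairings), all impossible. Hence [Q(γ):Q] = 4 = [Q(√223, √157):Q], so Q(γ) = Q(√223, √157).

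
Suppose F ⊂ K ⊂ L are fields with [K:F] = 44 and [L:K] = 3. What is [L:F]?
[L:F] = 132

The tower law says that for any tower of field extensions F ⊂ K ⊂ L with finite degrees, [L:F] = [L:K] · [K:F]. Here this gives [L:F] = 3 · 44 = 132.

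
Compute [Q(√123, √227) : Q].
[Q(√123, √227) : Q] = 4

[Q(√123):Q] = 2 (min poly x^2 - 123, irreducible since 123 is squarefree > 1). For the top step, suppose √227 ∈ Q(√123), say √227 = c + d√123 with c, d ∈ Q. Squaring: 227 = c^2 + 123d^2 + 2cd√123. Since √123 ∉ Q this forces 2cd = 0. If d = 0 then √227 = c ∈ Q, contradicting 227 squarefree > 1. If c = 0 then 227 = 123d^2, so 123·227 = (123d)^2 is a perfect square in Q — but 123·227 = 27921 is not a perfect square (since 123 and 227 are distinct squarefree integers). Contradiction. Hence √227 ∉ Q(√123), so x^2 - 227 stays irreducible over Q(√123) and [Q(√123, √227) : Q(√123)] = 2. By the tower law, [Q(√123, √227) : Q] = 2 · 2 = 4.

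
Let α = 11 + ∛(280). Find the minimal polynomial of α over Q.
m_α(x) = x^3 - 33x^2 + 363x - 1611

Set β = α - 11 = ∛(280), so β^3 = 280. Then (α - 11)^3 - 280 = 0, i.e. α is a root of g(x) = (x - 11)^3 - 280 = x^3 - 33x^2 + 363x - 1611. Since g(x) = h(x - 11) where h(x) = x^3 - 280, and h is irreducible over Q (because 280 is not a perfect cube, so h has no rational root, and a monic cubic with no rational root is irreducible), g is also irreducible (irreducibility is preserved under the substitution x → x - 11). Hence m_α(x) = x^3 - 33x^2 + 363x - 1611.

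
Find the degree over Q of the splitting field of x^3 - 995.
[K : Q] = 6

The roots of x^3 - 995 are ∛995, ω∛995, ω^2∛995 where ω = e^(2πi/3) is a primitive cube root of unity, so K = Q(∛995, ω). Now [Q(∛995):Q] = 3 (since 995 is not a perfect cube, x^3 - 995 is irreducible) and [Q(ω):Q] = 2. Both 2 and 3 divide [K:Q], and [K:Q] ≤ 3·2 = 6, so [K:Q] = 6. (Equivalently: Q(∛995) ⊂ R but ω ∉ R, so [K : Q(∛995)] = 2.)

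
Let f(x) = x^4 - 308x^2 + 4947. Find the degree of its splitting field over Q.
[K : Q] = 4

Solving the quadratic in x^2: x^2 = (308 ± √(308^2 - 4·4947))/2 = (308 ± √75076)/2 = (308 ± 274)/2, giving x^2 = 17 or x^2 = 291. So f(x) = (x^2 - 17)(x^2 - 291) and the roots of f are ±√17, ±√291. Hence the splitting field is K = Q(√17, √291). Since 17 and 291 are distinct squarefree integers > 1, their product 4947 is not a perfect square, so √291 ∉ Q(√17). By the tower law [K:Q] = [Q(√17,√291):Q(√17)] · [Q(√17):Q] = 2 · 2 = 4.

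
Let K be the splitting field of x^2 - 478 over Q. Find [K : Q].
[K : Q] = 2

f(x) = x^2 - 478 factors as (x - √478)(x + √478). The splitting field is K = Q(√478). Since 478 is squarefree and > 1, it is not a perfect square, so x^2 - 478 is irreducible over Q and [Q(√478) : Q] = 2. Hence [K : Q] = 2.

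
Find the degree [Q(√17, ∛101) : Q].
[Q(√17, ∛101) : Q] = 6

Let L = Q(√17, ∛101). Since Q(√17) ⊂ L and [Q(√17):Q] = 2, the tower law gives 2 | [L:Q]. Likewise Q(∛101) ⊂ L with [Q(∛101):Q] = 3 (because 101 is not a perfect cube), so 3 | [L:Q]. As gcd(2,3) = 1, [L:Q] is divisible by 6. Conversely L is generated over Q by √17 and ∛101, so [L:Q] ≤ 2·3 = 6. Therefore [Q(√17, ∛101) : Q] = 6.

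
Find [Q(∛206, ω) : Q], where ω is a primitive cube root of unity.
[Q(∛206, ω) : Q] = 6

[Q(∛206):Q] = 3 (min poly x^3 - 206, irreducible since 206 is not a perfect cube). [Q(ω):Q] = 2 (min poly x^2 + x + 1). Since Q(∛206) ⊂ R and ω ∉ R, we have ω ∉ Q(∛206), so x^2 + x + 1 remains irreducible over Q(∛206) and [Q(∛206, ω) : Q(∛206)] = 2. By the tower law, [Q(∛206, ω) : Q] = 3 · 2 = 6. (In fact Q(∛206, ω) is the splitting field of x^3 - 206 over Q.)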